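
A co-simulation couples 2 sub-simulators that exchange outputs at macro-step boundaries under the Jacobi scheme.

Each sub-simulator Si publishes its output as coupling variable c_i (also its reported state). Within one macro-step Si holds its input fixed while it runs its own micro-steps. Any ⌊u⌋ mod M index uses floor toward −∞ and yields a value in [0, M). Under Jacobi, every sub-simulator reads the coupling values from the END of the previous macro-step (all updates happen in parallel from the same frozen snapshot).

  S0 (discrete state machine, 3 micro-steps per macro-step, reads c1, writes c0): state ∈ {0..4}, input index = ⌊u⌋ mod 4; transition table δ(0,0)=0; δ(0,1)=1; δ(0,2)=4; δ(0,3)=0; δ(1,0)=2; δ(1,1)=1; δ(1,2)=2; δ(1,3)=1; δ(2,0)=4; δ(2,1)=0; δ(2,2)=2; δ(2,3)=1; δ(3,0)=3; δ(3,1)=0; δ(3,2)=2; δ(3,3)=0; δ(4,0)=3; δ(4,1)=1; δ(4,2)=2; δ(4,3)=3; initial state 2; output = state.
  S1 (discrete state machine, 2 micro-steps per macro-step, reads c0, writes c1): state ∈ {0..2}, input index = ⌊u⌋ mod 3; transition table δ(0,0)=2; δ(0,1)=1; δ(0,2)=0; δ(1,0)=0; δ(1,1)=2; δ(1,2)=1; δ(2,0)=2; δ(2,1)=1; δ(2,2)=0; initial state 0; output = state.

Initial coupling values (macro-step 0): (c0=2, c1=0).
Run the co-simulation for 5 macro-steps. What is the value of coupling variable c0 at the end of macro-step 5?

c0 at macro-step 5 = 3

macro 1: S0 reads c1=0 → after 3×micro: 3; S1 reads c0=2 → after 2×micro: 0 ⇒ (c0=3, c1=0)
macro 2: S0 reads c1=0 → after 3×micro: 3; S1 reads c0=3 → after 2×micro: 2 ⇒ (c0=3, c1=2)
macro 3: S0 reads c1=2 → after 3×micro: 2; S1 reads c0=3 → after 2×micro: 2 ⇒ (c0=2, c1=2)
macro 4: S0 reads c1=2 → after 3×micro: 2; S1 reads c0=2 → after 2×micro: 0 ⇒ (c0=2, c1=0)
macro 5: S0 reads c1=0 → after 3×micro: 3; S1 reads c0=2 → after 2×micro: 0 ⇒ (c0=3, c1=0)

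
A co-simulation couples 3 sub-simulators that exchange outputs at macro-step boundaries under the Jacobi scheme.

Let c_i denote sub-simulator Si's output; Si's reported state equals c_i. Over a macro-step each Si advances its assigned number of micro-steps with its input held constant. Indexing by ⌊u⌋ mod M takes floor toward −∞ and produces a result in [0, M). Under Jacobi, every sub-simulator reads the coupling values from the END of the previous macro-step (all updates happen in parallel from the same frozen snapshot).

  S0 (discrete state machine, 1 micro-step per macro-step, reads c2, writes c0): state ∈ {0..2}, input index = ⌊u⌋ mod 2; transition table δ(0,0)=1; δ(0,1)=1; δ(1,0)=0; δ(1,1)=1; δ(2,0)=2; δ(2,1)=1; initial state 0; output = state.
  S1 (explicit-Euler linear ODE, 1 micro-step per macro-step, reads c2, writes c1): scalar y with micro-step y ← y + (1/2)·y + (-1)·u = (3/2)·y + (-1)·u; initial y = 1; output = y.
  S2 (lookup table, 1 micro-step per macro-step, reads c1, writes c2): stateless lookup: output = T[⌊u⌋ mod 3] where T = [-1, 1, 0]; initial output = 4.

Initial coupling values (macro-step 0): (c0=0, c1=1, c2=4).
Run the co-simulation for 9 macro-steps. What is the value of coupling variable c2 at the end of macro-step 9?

macro 1: S0 reads c2=4 → after 1×micro: 1; S1 reads c2=4 → after 1×micro: -5/2; S2 reads c1=1 → after 1×micro: 1 ⇒ (c0=1, c1=-5/2, c2=1)
macro 2: S0 reads c2=1 → after 1×micro: 1; S1 reads c2=1 → after 1×micro: -19/4; S2 reads c1=-5/2 → after 1×micro: -1 ⇒ (c0=1, c1=-19/4, c2=-1)
macro 3: S0 reads c2=-1 → after 1×micro: 1; S1 reads c2=-1 → after 1×micro: -49/8; S2 reads c1=-19/4 → after 1×micro: 1 ⇒ (c0=1, c1=-49/8, c2=1)
macro 4: S0 reads c2=1 → after 1×micro: 1; S1 reads c2=1 → after 1×micro: -163/16; S2 reads c1=-49/8 → after 1×micro: 0 ⇒ (c0=1, c1=-163/16, c2=0)
macro 5: S0 reads c2=0 → after 1×micro: 0; S1 reads c2=0 → after 1×micro: -489/32; S2 reads c1=-163/16 → after 1×micro: 1 ⇒ (c0=0, c1=-489/32, c2=1)
macro 6: S0 reads c2=1 → after 1×micro: 1; S1 reads c2=1 → after 1×micro: -1531/64; S2 reads c1=-489/32 → after 1×micro: 0 ⇒ (c0=1, c1=-1531/64, c2=0)
macro 7: S0 reads c2=0 → after 1×micro: 0; S1 reads c2=0 → after 1×micro: -4593/128; S2 reads c1=-1531/64 → after 1×micro: -1 ⇒ (c0=0, c1=-4593/128, c2=-1)
macro 8: S0 reads c2=-1 → after 1×micro: 1; S1 reads c2=-1 → after 1×micro: -13523/256; S2 reads c1=-4593/128 → after 1×micro: -1 ⇒ (c0=1, c1=-13523/256, c2=-1)
macro 9: S0 reads c2=-1 → after 1×micro: 1; S1 reads c2=-1 → after 1×micro: -40057/512; S2 reads c1=-13523/256 → after 1×micro: 1 ⇒ (c0=1, c1=-40057/512, c2=1)

c2 at macro-step 9 = 1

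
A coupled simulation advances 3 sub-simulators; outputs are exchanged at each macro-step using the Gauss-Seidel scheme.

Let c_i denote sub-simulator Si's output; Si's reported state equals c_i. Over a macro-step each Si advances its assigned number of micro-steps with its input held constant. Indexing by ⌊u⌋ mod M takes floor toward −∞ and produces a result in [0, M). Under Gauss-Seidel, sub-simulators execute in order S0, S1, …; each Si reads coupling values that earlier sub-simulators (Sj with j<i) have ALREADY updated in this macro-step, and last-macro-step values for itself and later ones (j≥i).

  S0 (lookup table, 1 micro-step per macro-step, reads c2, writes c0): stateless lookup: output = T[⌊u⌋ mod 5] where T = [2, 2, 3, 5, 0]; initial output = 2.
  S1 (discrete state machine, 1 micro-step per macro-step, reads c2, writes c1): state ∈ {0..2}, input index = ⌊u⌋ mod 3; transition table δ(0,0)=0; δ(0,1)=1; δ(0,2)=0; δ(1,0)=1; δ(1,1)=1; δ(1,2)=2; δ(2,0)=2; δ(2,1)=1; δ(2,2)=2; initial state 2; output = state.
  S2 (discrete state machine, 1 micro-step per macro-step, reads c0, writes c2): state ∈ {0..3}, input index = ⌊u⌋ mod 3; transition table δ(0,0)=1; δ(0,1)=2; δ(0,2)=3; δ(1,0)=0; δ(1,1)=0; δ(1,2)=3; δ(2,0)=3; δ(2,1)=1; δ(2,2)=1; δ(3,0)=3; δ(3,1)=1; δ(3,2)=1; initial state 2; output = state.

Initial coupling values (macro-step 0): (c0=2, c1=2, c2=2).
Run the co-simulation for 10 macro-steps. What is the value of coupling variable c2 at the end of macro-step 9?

macro 1: S0 reads c2=2 → after 1×micro: 3; S1 reads c2=2 → after 1×micro: 2; S2 reads c0=3 → after 1×micro: 3 ⇒ (c0=3, c1=2, c2=3)
macro 2: S0 reads c2=3 → after 1×micro: 5; S1 reads c2=3 → after 1×micro: 2; S2 reads c0=5 → after 1×micro: 1 ⇒ (c0=5, c1=2, c2=1)
macro 3: S0 reads c2=1 → after 1×micro: 2; S1 reads c2=1 → after 1×micro: 1; S2 reads c0=2 → after 1×micro: 3 ⇒ (c0=2, c1=1, c2=3)
macro 4: S0 reads c2=3 → after 1×micro: 5; S1 reads c2=3 → after 1×micro: 1; S2 reads c0=5 → after 1×micro: 1 ⇒ (c0=5, c1=1, c2=1)
macro 5: S0 reads c2=1 → after 1×micro: 2; S1 reads c2=1 → after 1×micro: 1; S2 reads c0=2 → after 1×micro: 3 ⇒ (c0=2, c1=1, c2=3)
macro 6: S0 reads c2=3 → after 1×micro: 5; S1 reads c2=3 → after 1×micro: 1; S2 reads c0=5 → after 1×micro: 1 ⇒ (c0=5, c1=1, c2=1)
macro 7: S0 reads c2=1 → after 1×micro: 2; S1 reads c2=1 → after 1×micro: 1; S2 reads c0=2 → after 1×micro: 3 ⇒ (c0=2, c1=1, c2=3)
macro 8: S0 reads c2=3 → after 1×micro: 5; S1 reads c2=3 → after 1×micro: 1; S2 reads c0=5 → after 1×micro: 1 ⇒ (c0=5, c1=1, c2=1)
macro 9: S0 reads c2=1 → after 1×micro: 2; S1 reads c2=1 → after 1×micro: 1; S2 reads c0=2 → after 1×micro: 3 ⇒ (c0=2, c1=1, c2=3)
macro 10: S0 reads c2=3 → after 1×micro: 5; S1 reads c2=3 → after 1×micro: 1; S2 reads c0=5 → after 1×micro: 1 ⇒ (c0=5, c1=1, c2=1)

c2 at macro-step 9 = 3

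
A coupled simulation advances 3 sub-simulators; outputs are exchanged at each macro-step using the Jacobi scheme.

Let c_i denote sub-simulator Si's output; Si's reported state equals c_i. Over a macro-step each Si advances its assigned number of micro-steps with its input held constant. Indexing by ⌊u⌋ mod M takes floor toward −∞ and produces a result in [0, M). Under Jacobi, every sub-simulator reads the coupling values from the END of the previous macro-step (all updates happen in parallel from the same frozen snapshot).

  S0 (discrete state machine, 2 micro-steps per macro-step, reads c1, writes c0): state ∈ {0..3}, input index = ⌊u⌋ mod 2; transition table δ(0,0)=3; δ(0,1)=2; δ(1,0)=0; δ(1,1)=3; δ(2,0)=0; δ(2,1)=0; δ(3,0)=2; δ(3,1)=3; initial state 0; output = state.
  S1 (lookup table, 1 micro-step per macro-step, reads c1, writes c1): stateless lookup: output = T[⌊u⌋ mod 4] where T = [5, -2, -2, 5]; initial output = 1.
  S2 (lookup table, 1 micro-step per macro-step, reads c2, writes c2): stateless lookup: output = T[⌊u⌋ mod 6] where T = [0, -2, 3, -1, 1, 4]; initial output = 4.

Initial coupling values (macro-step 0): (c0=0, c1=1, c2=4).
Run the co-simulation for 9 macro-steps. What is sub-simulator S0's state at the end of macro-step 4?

macro 1: S0 reads c1=1 → after 2×micro: 0; S1 reads c1=1 → after 1×micro: -2; S2 reads c2=4 → after 1×micro: 1 ⇒ (c0=0, c1=-2, c2=1)
macro 2: S0 reads c1=-2 → after 2×micro: 2; S1 reads c1=-2 → after 1×micro: -2; S2 reads c2=1 → after 1×micro: -2 ⇒ (c0=2, c1=-2, c2=-2)
macro 3: S0 reads c1=-2 → after 2×micro: 3; S1 reads c1=-2 → after 1×micro: -2; S2 reads c2=-2 → after 1×micro: 1 ⇒ (c0=3, c1=-2, c2=1)
macro 4: S0 reads c1=-2 → after 2×micro: 0; S1 reads c1=-2 → after 1×micro: -2; S2 reads c2=1 → after 1×micro: -2 ⇒ (c0=0, c1=-2, c2=-2)
macro 5: S0 reads c1=-2 → after 2×micro: 2; S1 reads c1=-2 → after 1×micro: -2; S2 reads c2=-2 → after 1×micro: 1 ⇒ (c0=2, c1=-2, c2=1)
macro 6: S0 reads c1=-2 → after 2×micro: 3; S1 reads c1=-2 → after 1×micro: -2; S2 reads c2=1 → after 1×micro: -2 ⇒ (c0=3, c1=-2, c2=-2)
macro 7: S0 reads c1=-2 → after 2×micro: 0; S1 reads c1=-2 → after 1×micro: -2; S2 reads c2=-2 → after 1×micro: 1 ⇒ (c0=0, c1=-2, c2=1)
macro 8: S0 reads c1=-2 → after 2×micro: 2; S1 reads c1=-2 → after 1×micro: -2; S2 reads c2=1 → after 1×micro: -2 ⇒ (c0=2, c1=-2, c2=-2)
macro 9: S0 reads c1=-2 → after 2×micro: 3; S1 reads c1=-2 → after 1×micro: -2; S2 reads c2=-2 → after 1×micro: 1 ⇒ (c0=3, c1=-2, c2=1)

S0 state at macro-step 4 = 0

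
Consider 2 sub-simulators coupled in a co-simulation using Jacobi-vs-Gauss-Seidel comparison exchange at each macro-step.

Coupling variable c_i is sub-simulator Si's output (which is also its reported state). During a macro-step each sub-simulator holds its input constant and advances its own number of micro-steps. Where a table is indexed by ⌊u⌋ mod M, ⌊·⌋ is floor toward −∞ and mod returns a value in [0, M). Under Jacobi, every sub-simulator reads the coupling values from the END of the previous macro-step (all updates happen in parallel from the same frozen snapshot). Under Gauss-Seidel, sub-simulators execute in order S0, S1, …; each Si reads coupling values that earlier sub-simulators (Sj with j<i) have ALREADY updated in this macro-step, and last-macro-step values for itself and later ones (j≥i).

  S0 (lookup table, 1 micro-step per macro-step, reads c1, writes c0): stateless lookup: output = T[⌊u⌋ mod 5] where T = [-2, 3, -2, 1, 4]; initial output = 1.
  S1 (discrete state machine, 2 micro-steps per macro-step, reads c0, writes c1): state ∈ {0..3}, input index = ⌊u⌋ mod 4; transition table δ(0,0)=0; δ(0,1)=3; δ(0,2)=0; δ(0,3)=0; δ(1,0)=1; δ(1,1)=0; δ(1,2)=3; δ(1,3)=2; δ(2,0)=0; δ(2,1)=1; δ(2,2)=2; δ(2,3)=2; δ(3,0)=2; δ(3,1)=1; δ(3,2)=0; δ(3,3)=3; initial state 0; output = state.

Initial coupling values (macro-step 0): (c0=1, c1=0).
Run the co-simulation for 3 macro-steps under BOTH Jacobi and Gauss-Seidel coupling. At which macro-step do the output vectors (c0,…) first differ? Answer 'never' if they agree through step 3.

first divergence at macro-step: 1

[Jacobi] macro 1: S0 reads c1=0 → after 1×micro: -2; S1 reads c0=1 → after 2×micro: 1 ⇒ (c0=-2, c1=1)
[Jacobi] macro 2: S0 reads c1=1 → after 1×micro: 3; S1 reads c0=-2 → after 2×micro: 0 ⇒ (c0=3, c1=0)
[Jacobi] macro 3: S0 reads c1=0 → after 1×micro: -2; S1 reads c0=3 → after 2×micro: 0 ⇒ (c0=-2, c1=0)
[Gauss-Seidel] macro 1: S0 reads c1=0 → after 1×micro: -2; S1 reads c0=-2 → after 2×micro: 0 ⇒ (c0=-2, c1=0)
[Gauss-Seidel] macro 2: S0 reads c1=0 → after 1×micro: -2; S1 reads c0=-2 → after 2×micro: 0 ⇒ (c0=-2, c1=0)
[Gauss-Seidel] macro 3: S0 reads c1=0 → after 1×micro: -2; S1 reads c0=-2 → after 2×micro: 0 ⇒ (c0=-2, c1=0)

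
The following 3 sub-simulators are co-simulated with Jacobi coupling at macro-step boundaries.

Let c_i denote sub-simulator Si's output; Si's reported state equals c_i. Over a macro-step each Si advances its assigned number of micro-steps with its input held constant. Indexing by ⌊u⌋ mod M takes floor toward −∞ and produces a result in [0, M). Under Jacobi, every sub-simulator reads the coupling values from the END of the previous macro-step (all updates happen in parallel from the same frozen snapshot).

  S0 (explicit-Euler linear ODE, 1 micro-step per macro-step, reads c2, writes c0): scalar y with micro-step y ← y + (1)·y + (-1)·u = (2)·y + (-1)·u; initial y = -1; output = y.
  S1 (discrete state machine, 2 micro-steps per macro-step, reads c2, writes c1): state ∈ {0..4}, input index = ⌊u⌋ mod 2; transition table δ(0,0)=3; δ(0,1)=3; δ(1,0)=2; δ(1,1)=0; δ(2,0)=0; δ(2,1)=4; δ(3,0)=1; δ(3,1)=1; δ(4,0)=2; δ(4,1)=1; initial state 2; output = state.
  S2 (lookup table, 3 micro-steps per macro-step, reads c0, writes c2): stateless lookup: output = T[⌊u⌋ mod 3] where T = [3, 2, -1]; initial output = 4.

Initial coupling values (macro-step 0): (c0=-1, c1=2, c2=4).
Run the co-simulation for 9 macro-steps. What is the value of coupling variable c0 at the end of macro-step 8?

c0 at macro-step 8 = -817

macro 1: S0 reads c2=4 → after 1×micro: -6; S1 reads c2=4 → after 2×micro: 3; S2 reads c0=-1 → after 3×micro: -1 ⇒ (c0=-6, c1=3, c2=-1)
macro 2: S0 reads c2=-1 → after 1×micro: -11; S1 reads c2=-1 → after 2×micro: 0; S2 reads c0=-6 → after 3×micro: 3 ⇒ (c0=-11, c1=0, c2=3)
macro 3: S0 reads c2=3 → after 1×micro: -25; S1 reads c2=3 → after 2×micro: 1; S2 reads c0=-11 → after 3×micro: 2 ⇒ (c0=-25, c1=1, c2=2)
macro 4: S0 reads c2=2 → after 1×micro: -52; S1 reads c2=2 → after 2×micro: 0; S2 reads c0=-25 → after 3×micro: -1 ⇒ (c0=-52, c1=0, c2=-1)
macro 5: S0 reads c2=-1 → after 1×micro: -103; S1 reads c2=-1 → after 2×micro: 1; S2 reads c0=-52 → after 3×micro: -1 ⇒ (c0=-103, c1=1, c2=-1)
macro 6: S0 reads c2=-1 → after 1×micro: -205; S1 reads c2=-1 → after 2×micro: 3; S2 reads c0=-103 → after 3×micro: -1 ⇒ (c0=-205, c1=3, c2=-1)
macro 7: S0 reads c2=-1 → after 1×micro: -409; S1 reads c2=-1 → after 2×micro: 0; S2 reads c0=-205 → after 3×micro: -1 ⇒ (c0=-409, c1=0, c2=-1)
macro 8: S0 reads c2=-1 → after 1×micro: -817; S1 reads c2=-1 → after 2×micro: 1; S2 reads c0=-409 → after 3×micro: -1 ⇒ (c0=-817, c1=1, c2=-1)
macro 9: S0 reads c2=-1 → after 1×micro: -1633; S1 reads c2=-1 → after 2×micro: 3; S2 reads c0=-817 → after 3×micro: -1 ⇒ (c0=-1633, c1=3, c2=-1)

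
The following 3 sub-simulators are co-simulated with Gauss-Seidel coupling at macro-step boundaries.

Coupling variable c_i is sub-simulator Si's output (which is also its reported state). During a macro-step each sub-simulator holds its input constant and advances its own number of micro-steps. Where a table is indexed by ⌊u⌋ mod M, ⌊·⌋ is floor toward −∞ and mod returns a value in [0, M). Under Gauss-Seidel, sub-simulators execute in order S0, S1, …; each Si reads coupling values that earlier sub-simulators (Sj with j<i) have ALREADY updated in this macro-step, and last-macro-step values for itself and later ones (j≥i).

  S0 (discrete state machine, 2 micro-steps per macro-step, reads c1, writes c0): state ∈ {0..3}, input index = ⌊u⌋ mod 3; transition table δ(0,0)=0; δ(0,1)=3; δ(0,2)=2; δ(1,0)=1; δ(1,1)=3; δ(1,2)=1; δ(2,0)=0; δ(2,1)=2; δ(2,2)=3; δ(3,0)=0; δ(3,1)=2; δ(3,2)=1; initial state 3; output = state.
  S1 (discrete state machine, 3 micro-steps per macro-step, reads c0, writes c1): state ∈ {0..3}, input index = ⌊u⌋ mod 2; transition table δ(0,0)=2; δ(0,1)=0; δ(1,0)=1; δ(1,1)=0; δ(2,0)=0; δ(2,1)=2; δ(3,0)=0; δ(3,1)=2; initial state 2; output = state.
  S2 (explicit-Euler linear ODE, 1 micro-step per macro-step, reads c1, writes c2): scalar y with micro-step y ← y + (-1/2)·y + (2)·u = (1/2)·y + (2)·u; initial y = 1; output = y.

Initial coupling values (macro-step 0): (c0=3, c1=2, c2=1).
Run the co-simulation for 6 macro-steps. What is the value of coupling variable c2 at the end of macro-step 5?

macro 1: S0 reads c1=2 → after 2×micro: 1; S1 reads c0=1 → after 3×micro: 2; S2 reads c1=2 → after 1×micro: 9/2 ⇒ (c0=1, c1=2, c2=9/2)
macro 2: S0 reads c1=2 → after 2×micro: 1; S1 reads c0=1 → after 3×micro: 2; S2 reads c1=2 → after 1×micro: 25/4 ⇒ (c0=1, c1=2, c2=25/4)
macro 3: S0 reads c1=2 → after 2×micro: 1; S1 reads c0=1 → after 3×micro: 2; S2 reads c1=2 → after 1×micro: 57/8 ⇒ (c0=1, c1=2, c2=57/8)
macro 4: S0 reads c1=2 → after 2×micro: 1; S1 reads c0=1 → after 3×micro: 2; S2 reads c1=2 → after 1×micro: 121/16 ⇒ (c0=1, c1=2, c2=121/16)
macro 5: S0 reads c1=2 → after 2×micro: 1; S1 reads c0=1 → after 3×micro: 2; S2 reads c1=2 → after 1×micro: 249/32 ⇒ (c0=1, c1=2, c2=249/32)
macro 6: S0 reads c1=2 → after 2×micro: 1; S1 reads c0=1 → after 3×micro: 2; S2 reads c1=2 → after 1×micro: 505/64 ⇒ (c0=1, c1=2, c2=505/64)

c2 at macro-step 5 = 249/32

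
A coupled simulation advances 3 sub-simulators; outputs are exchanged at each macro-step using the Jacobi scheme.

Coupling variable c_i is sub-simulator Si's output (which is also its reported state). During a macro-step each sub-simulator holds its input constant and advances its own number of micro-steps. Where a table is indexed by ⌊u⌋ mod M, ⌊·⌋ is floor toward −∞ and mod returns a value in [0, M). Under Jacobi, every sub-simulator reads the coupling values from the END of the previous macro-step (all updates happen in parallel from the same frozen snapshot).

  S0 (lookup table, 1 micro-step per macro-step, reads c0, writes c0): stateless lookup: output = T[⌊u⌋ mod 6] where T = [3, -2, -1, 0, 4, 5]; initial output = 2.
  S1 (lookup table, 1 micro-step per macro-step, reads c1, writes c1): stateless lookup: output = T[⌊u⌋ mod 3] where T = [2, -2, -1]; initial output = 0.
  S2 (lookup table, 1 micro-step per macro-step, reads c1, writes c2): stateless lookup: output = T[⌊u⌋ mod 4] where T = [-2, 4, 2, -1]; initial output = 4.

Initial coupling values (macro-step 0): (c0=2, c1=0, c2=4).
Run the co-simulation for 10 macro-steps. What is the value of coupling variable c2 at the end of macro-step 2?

macro 1: S0 reads c0=2 → after 1×micro: -1; S1 reads c1=0 → after 1×micro: 2; S2 reads c1=0 → after 1×micro: -2 ⇒ (c0=-1, c1=2, c2=-2)
macro 2: S0 reads c0=-1 → after 1×micro: 5; S1 reads c1=2 → after 1×micro: -1; S2 reads c1=2 → after 1×micro: 2 ⇒ (c0=5, c1=-1, c2=2)
macro 3: S0 reads c0=5 → after 1×micro: 5; S1 reads c1=-1 → after 1×micro: -1; S2 reads c1=-1 → after 1×micro: -1 ⇒ (c0=5, c1=-1, c2=-1)
macro 4: S0 reads c0=5 → after 1×micro: 5; S1 reads c1=-1 → after 1×micro: -1; S2 reads c1=-1 → after 1×micro: -1 ⇒ (c0=5, c1=-1, c2=-1)
macro 5: S0 reads c0=5 → after 1×micro: 5; S1 reads c1=-1 → after 1×micro: -1; S2 reads c1=-1 → after 1×micro: -1 ⇒ (c0=5, c1=-1, c2=-1)
macro 6: S0 reads c0=5 → after 1×micro: 5; S1 reads c1=-1 → after 1×micro: -1; S2 reads c1=-1 → after 1×micro: -1 ⇒ (c0=5, c1=-1, c2=-1)
macro 7: S0 reads c0=5 → after 1×micro: 5; S1 reads c1=-1 → after 1×micro: -1; S2 reads c1=-1 → after 1×micro: -1 ⇒ (c0=5, c1=-1, c2=-1)
macro 8: S0 reads c0=5 → after 1×micro: 5; S1 reads c1=-1 → after 1×micro: -1; S2 reads c1=-1 → after 1×micro: -1 ⇒ (c0=5, c1=-1, c2=-1)
macro 9: S0 reads c0=5 → after 1×micro: 5; S1 reads c1=-1 → after 1×micro: -1; S2 reads c1=-1 → after 1×micro: -1 ⇒ (c0=5, c1=-1, c2=-1)
macro 10: S0 reads c0=5 → after 1×micro: 5; S1 reads c1=-1 → after 1×micro: -1; S2 reads c1=-1 → after 1×micro: -1 ⇒ (c0=5, c1=-1, c2=-1)

c2 at macro-step 2 = 2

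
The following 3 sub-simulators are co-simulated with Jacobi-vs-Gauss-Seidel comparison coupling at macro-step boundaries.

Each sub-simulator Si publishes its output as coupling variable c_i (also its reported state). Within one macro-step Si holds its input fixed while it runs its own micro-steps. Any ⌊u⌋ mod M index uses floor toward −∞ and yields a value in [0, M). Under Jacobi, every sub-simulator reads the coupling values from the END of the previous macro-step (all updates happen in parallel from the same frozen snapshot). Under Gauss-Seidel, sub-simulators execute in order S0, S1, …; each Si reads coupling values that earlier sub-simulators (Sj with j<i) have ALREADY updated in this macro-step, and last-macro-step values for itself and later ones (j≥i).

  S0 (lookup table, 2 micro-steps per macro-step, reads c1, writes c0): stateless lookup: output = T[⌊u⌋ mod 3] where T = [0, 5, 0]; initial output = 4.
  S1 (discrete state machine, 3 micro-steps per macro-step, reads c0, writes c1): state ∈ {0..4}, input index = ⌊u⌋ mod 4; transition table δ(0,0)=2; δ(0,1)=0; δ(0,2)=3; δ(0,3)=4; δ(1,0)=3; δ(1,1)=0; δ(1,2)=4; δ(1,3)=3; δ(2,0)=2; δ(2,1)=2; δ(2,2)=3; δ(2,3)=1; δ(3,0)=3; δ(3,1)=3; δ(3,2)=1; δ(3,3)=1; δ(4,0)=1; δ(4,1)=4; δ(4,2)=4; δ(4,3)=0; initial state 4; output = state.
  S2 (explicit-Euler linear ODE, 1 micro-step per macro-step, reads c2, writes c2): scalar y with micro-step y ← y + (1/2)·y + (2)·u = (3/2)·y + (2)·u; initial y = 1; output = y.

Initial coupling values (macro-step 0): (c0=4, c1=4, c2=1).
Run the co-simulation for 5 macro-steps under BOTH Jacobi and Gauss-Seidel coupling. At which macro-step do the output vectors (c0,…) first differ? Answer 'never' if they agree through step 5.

[Jacobi] macro 1: S0 reads c1=4 → after 2×micro: 5; S1 reads c0=4 → after 3×micro: 3; S2 reads c2=1 → after 1×micro: 7/2 ⇒ (c0=5, c1=3, c2=7/2)
[Jacobi] macro 2: S0 reads c1=3 → after 2×micro: 0; S1 reads c0=5 → after 3×micro: 3; S2 reads c2=7/2 → after 1×micro: 49/4 ⇒ (c0=0, c1=3, c2=49/4)
[Jacobi] macro 3: S0 reads c1=3 → after 2×micro: 0; S1 reads c0=0 → after 3×micro: 3; S2 reads c2=49/4 → after 1×micro: 343/8 ⇒ (c0=0, c1=3, c2=343/8)
[Jacobi] macro 4: S0 reads c1=3 → after 2×micro: 0; S1 reads c0=0 → after 3×micro: 3; S2 reads c2=343/8 → after 1×micro: 2401/16 ⇒ (c0=0, c1=3, c2=2401/16)
[Jacobi] macro 5: S0 reads c1=3 → after 2×micro: 0; S1 reads c0=0 → after 3×micro: 3; S2 reads c2=2401/16 → after 1×micro: 16807/32 ⇒ (c0=0, c1=3, c2=16807/32)
[Gauss-Seidel] macro 1: S0 reads c1=4 → after 2×micro: 5; S1 reads c0=5 → after 3×micro: 4; S2 reads c2=1 → after 1×micro: 7/2 ⇒ (c0=5, c1=4, c2=7/2)
[Gauss-Seidel] macro 2: S0 reads c1=4 → after 2×micro: 5; S1 reads c0=5 → after 3×micro: 4; S2 reads c2=7/2 → after 1×micro: 49/4 ⇒ (c0=5, c1=4, c2=49/4)
[Gauss-Seidel] macro 3: S0 reads c1=4 → after 2×micro: 5; S1 reads c0=5 → after 3×micro: 4; S2 reads c2=49/4 → after 1×micro: 343/8 ⇒ (c0=5, c1=4, c2=343/8)
[Gauss-Seidel] macro 4: S0 reads c1=4 → after 2×micro: 5; S1 reads c0=5 → after 3×micro: 4; S2 reads c2=343/8 → after 1×micro: 2401/16 ⇒ (c0=5, c1=4, c2=2401/16)
[Gauss-Seidel] macro 5: S0 reads c1=4 → after 2×micro: 5; S1 reads c0=5 → after 3×micro: 4; S2 reads c2=2401/16 → after 1×micro: 16807/32 ⇒ (c0=5, c1=4, c2=16807/32)

first divergence at macro-step: 1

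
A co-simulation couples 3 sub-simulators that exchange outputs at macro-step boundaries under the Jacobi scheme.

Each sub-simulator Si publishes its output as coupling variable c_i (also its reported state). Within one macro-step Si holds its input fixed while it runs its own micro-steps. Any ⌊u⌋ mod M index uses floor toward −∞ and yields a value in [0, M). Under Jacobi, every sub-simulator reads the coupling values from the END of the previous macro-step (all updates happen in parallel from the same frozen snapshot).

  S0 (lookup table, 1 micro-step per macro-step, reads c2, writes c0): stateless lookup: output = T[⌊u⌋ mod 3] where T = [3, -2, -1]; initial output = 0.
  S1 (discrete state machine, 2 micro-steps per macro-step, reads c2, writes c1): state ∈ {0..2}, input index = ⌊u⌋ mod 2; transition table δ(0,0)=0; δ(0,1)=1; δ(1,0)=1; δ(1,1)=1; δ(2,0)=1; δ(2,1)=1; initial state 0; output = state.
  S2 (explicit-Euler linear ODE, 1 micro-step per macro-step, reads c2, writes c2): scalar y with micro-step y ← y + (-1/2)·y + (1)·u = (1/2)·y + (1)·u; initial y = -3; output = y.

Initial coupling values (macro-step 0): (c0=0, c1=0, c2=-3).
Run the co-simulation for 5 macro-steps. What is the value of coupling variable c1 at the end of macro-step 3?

macro 1: S0 reads c2=-3 → after 1×micro: 3; S1 reads c2=-3 → after 2×micro: 1; S2 reads c2=-3 → after 1×micro: -9/2 ⇒ (c0=3, c1=1, c2=-9/2)
macro 2: S0 reads c2=-9/2 → after 1×micro: -2; S1 reads c2=-9/2 → after 2×micro: 1; S2 reads c2=-9/2 → after 1×micro: -27/4 ⇒ (c0=-2, c1=1, c2=-27/4)
macro 3: S0 reads c2=-27/4 → after 1×micro: -1; S1 reads c2=-27/4 → after 2×micro: 1; S2 reads c2=-27/4 → after 1×micro: -81/8 ⇒ (c0=-1, c1=1, c2=-81/8)
macro 4: S0 reads c2=-81/8 → after 1×micro: -2; S1 reads c2=-81/8 → after 2×micro: 1; S2 reads c2=-81/8 → after 1×micro: -243/16 ⇒ (c0=-2, c1=1, c2=-243/16)
macro 5: S0 reads c2=-243/16 → after 1×micro: -1; S1 reads c2=-243/16 → after 2×micro: 1; S2 reads c2=-243/16 → after 1×micro: -729/32 ⇒ (c0=-1, c1=1, c2=-729/32)

c1 at macro-step 3 = 1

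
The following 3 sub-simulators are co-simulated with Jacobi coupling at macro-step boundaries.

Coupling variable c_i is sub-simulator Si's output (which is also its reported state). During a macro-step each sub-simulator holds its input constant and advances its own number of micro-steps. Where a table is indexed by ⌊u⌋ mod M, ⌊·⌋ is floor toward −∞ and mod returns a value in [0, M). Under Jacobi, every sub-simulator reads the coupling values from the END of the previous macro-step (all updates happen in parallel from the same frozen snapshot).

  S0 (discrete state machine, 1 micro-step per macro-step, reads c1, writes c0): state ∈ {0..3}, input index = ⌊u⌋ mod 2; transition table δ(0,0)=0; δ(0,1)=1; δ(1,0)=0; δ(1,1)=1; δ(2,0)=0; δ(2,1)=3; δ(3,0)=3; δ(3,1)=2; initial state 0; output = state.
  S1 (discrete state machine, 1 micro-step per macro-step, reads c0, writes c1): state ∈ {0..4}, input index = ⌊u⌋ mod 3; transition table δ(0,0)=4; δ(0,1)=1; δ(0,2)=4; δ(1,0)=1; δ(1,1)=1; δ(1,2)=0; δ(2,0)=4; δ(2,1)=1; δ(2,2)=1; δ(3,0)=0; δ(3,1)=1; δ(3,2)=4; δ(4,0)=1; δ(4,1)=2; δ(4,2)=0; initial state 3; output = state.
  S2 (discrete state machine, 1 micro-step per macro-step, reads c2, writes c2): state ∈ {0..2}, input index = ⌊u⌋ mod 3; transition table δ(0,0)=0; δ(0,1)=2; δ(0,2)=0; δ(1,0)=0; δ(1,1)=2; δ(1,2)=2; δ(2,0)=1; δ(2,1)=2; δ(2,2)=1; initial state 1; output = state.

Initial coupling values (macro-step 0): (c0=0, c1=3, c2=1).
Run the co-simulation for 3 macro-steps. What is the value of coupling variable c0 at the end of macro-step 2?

c0 at macro-step 2 = 0

macro 1: S0 reads c1=3 → after 1×micro: 1; S1 reads c0=0 → after 1×micro: 0; S2 reads c2=1 → after 1×micro: 2 ⇒ (c0=1, c1=0, c2=2)
macro 2: S0 reads c1=0 → after 1×micro: 0; S1 reads c0=1 → after 1×micro: 1; S2 reads c2=2 → after 1×micro: 1 ⇒ (c0=0, c1=1, c2=1)
macro 3: S0 reads c1=1 → after 1×micro: 1; S1 reads c0=0 → after 1×micro: 1; S2 reads c2=1 → after 1×micro: 2 ⇒ (c0=1, c1=1, c2=2)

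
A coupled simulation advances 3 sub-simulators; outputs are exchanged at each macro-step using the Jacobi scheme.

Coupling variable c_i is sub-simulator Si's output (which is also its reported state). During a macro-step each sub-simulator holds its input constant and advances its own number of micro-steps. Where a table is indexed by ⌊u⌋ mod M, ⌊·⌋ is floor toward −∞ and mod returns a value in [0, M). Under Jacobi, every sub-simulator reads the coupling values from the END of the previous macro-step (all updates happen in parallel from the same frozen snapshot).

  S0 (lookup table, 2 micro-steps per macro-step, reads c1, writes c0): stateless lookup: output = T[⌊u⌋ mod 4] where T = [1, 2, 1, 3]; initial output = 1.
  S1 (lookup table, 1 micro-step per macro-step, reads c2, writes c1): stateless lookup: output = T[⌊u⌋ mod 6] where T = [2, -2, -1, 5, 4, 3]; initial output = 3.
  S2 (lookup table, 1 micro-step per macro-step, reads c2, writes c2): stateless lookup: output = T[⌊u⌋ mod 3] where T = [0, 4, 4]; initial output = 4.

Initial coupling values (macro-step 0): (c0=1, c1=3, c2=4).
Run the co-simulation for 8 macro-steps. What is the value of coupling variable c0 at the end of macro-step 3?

macro 1: S0 reads c1=3 → after 2×micro: 3; S1 reads c2=4 → after 1×micro: 4; S2 reads c2=4 → after 1×micro: 4 ⇒ (c0=3, c1=4, c2=4)
macro 2: S0 reads c1=4 → after 2×micro: 1; S1 reads c2=4 → after 1×micro: 4; S2 reads c2=4 → after 1×micro: 4 ⇒ (c0=1, c1=4, c2=4)
macro 3: S0 reads c1=4 → after 2×micro: 1; S1 reads c2=4 → after 1×micro: 4; S2 reads c2=4 → after 1×micro: 4 ⇒ (c0=1, c1=4, c2=4)
macro 4: S0 reads c1=4 → after 2×micro: 1; S1 reads c2=4 → after 1×micro: 4; S2 reads c2=4 → after 1×micro: 4 ⇒ (c0=1, c1=4, c2=4)
macro 5: S0 reads c1=4 → after 2×micro: 1; S1 reads c2=4 → after 1×micro: 4; S2 reads c2=4 → after 1×micro: 4 ⇒ (c0=1, c1=4, c2=4)
macro 6: S0 reads c1=4 → after 2×micro: 1; S1 reads c2=4 → after 1×micro: 4; S2 reads c2=4 → after 1×micro: 4 ⇒ (c0=1, c1=4, c2=4)
macro 7: S0 reads c1=4 → after 2×micro: 1; S1 reads c2=4 → after 1×micro: 4; S2 reads c2=4 → after 1×micro: 4 ⇒ (c0=1, c1=4, c2=4)
macro 8: S0 reads c1=4 → after 2×micro: 1; S1 reads c2=4 → after 1×micro: 4; S2 reads c2=4 → after 1×micro: 4 ⇒ (c0=1, c1=4, c2=4)

c0 at macro-step 3 = 1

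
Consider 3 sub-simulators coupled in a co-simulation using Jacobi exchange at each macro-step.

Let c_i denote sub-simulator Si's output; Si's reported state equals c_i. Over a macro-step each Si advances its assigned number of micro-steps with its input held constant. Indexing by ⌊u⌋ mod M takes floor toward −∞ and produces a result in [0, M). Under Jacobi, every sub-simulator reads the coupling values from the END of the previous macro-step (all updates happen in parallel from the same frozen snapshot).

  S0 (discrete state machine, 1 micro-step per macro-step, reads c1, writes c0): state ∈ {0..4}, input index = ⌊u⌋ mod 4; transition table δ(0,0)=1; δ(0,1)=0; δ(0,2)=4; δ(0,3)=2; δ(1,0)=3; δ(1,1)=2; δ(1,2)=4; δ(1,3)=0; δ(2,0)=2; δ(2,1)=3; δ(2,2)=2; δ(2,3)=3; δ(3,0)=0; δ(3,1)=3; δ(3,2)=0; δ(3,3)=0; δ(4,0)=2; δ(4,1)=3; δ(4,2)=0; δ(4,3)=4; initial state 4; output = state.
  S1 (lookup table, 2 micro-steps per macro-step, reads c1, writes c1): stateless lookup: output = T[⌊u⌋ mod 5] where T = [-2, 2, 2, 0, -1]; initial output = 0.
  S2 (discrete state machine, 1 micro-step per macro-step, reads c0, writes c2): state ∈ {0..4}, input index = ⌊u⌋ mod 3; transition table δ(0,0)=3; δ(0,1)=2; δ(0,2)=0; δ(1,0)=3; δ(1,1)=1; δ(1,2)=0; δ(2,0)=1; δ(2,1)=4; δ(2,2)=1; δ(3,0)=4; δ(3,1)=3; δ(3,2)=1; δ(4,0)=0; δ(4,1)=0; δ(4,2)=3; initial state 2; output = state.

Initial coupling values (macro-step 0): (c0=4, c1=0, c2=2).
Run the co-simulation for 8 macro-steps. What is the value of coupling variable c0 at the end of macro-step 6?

macro 1: S0 reads c1=0 → after 1×micro: 2; S1 reads c1=0 → after 2×micro: -2; S2 reads c0=4 → after 1×micro: 4 ⇒ (c0=2, c1=-2, c2=4)
macro 2: S0 reads c1=-2 → after 1×micro: 2; S1 reads c1=-2 → after 2×micro: 0; S2 reads c0=2 → after 1×micro: 3 ⇒ (c0=2, c1=0, c2=3)
macro 3: S0 reads c1=0 → after 1×micro: 2; S1 reads c1=0 → after 2×micro: -2; S2 reads c0=2 → after 1×micro: 1 ⇒ (c0=2, c1=-2, c2=1)
macro 4: S0 reads c1=-2 → after 1×micro: 2; S1 reads c1=-2 → after 2×micro: 0; S2 reads c0=2 → after 1×micro: 0 ⇒ (c0=2, c1=0, c2=0)
macro 5: S0 reads c1=0 → after 1×micro: 2; S1 reads c1=0 → after 2×micro: -2; S2 reads c0=2 → after 1×micro: 0 ⇒ (c0=2, c1=-2, c2=0)
macro 6: S0 reads c1=-2 → after 1×micro: 2; S1 reads c1=-2 → after 2×micro: 0; S2 reads c0=2 → after 1×micro: 0 ⇒ (c0=2, c1=0, c2=0)
macro 7: S0 reads c1=0 → after 1×micro: 2; S1 reads c1=0 → after 2×micro: -2; S2 reads c0=2 → after 1×micro: 0 ⇒ (c0=2, c1=-2, c2=0)
macro 8: S0 reads c1=-2 → after 1×micro: 2; S1 reads c1=-2 → after 2×micro: 0; S2 reads c0=2 → after 1×micro: 0 ⇒ (c0=2, c1=0, c2=0)

c0 at macro-step 6 = 2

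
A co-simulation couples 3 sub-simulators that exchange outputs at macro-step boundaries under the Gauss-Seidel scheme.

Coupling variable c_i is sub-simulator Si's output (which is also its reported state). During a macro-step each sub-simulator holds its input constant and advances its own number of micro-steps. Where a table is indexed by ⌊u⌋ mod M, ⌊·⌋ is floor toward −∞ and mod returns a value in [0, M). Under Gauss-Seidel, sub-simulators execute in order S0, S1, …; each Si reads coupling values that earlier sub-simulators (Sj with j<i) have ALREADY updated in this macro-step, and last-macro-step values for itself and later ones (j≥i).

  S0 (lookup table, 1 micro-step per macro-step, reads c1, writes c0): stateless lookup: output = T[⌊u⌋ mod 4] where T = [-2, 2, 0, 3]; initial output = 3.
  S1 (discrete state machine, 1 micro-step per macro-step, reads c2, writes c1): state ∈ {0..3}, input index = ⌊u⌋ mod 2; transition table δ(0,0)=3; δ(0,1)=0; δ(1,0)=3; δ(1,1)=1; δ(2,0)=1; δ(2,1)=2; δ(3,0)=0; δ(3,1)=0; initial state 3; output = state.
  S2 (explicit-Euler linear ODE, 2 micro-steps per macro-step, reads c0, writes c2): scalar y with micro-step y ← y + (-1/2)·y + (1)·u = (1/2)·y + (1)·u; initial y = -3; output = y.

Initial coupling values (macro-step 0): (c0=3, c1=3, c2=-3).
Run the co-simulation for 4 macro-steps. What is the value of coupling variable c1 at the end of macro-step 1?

c1 at macro-step 1 = 0

macro 1: S0 reads c1=3 → after 1×micro: 3; S1 reads c2=-3 → after 1×micro: 0; S2 reads c0=3 → after 2×micro: 15/4 ⇒ (c0=3, c1=0, c2=15/4)
macro 2: S0 reads c1=0 → after 1×micro: -2; S1 reads c2=15/4 → after 1×micro: 0; S2 reads c0=-2 → after 2×micro: -33/16 ⇒ (c0=-2, c1=0, c2=-33/16)
macro 3: S0 reads c1=0 → after 1×micro: -2; S1 reads c2=-33/16 → after 1×micro: 0; S2 reads c0=-2 → after 2×micro: -225/64 ⇒ (c0=-2, c1=0, c2=-225/64)
macro 4: S0 reads c1=0 → after 1×micro: -2; S1 reads c2=-225/64 → after 1×micro: 3; S2 reads c0=-2 → after 2×micro: -993/256 ⇒ (c0=-2, c1=3, c2=-993/256)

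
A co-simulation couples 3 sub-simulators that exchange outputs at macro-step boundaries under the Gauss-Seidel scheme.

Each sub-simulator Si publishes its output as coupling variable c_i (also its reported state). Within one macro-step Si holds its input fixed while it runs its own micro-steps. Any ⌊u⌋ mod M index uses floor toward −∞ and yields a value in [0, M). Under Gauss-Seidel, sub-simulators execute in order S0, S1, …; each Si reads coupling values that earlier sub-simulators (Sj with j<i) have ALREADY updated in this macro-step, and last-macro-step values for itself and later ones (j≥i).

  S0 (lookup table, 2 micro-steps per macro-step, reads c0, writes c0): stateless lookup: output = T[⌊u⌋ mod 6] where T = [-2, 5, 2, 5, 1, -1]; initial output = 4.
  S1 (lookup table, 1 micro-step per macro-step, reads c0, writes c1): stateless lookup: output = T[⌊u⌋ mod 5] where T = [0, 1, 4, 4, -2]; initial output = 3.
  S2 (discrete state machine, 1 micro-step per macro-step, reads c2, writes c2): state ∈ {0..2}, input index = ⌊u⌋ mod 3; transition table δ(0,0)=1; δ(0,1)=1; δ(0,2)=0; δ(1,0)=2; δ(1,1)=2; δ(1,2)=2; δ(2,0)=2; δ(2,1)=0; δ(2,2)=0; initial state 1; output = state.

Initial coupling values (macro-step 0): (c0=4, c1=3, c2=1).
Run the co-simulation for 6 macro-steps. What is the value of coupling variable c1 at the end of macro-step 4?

macro 1: S0 reads c0=4 → after 2×micro: 1; S1 reads c0=1 → after 1×micro: 1; S2 reads c2=1 → after 1×micro: 2 ⇒ (c0=1, c1=1, c2=2)
macro 2: S0 reads c0=1 → after 2×micro: 5; S1 reads c0=5 → after 1×micro: 0; S2 reads c2=2 → after 1×micro: 0 ⇒ (c0=5, c1=0, c2=0)
macro 3: S0 reads c0=5 → after 2×micro: -1; S1 reads c0=-1 → after 1×micro: -2; S2 reads c2=0 → after 1×micro: 1 ⇒ (c0=-1, c1=-2, c2=1)
macro 4: S0 reads c0=-1 → after 2×micro: -1; S1 reads c0=-1 → after 1×micro: -2; S2 reads c2=1 → after 1×micro: 2 ⇒ (c0=-1, c1=-2, c2=2)
macro 5: S0 reads c0=-1 → after 2×micro: -1; S1 reads c0=-1 → after 1×micro: -2; S2 reads c2=2 → after 1×micro: 0 ⇒ (c0=-1, c1=-2, c2=0)
macro 6: S0 reads c0=-1 → after 2×micro: -1; S1 reads c0=-1 → after 1×micro: -2; S2 reads c2=0 → after 1×micro: 1 ⇒ (c0=-1, c1=-2, c2=1)

c1 at macro-step 4 = -2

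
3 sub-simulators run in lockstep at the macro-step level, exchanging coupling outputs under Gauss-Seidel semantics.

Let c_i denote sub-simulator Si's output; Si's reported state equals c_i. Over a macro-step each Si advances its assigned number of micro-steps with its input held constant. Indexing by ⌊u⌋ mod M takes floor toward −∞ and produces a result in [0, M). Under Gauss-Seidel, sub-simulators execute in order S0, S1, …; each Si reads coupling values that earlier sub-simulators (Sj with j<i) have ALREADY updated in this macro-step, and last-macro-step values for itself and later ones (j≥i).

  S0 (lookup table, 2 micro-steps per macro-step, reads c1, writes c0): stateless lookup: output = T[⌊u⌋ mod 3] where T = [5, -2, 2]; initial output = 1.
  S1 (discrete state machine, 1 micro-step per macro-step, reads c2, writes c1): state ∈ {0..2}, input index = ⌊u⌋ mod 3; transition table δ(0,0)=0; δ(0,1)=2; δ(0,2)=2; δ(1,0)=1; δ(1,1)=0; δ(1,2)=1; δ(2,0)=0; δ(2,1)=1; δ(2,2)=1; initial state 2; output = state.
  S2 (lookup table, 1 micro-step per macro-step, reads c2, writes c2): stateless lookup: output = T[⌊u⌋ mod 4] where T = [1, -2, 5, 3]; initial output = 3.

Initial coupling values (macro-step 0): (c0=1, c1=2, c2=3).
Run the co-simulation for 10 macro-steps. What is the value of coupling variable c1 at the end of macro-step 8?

macro 1: S0 reads c1=2 → after 2×micro: 2; S1 reads c2=3 → after 1×micro: 0; S2 reads c2=3 → after 1×micro: 3 ⇒ (c0=2, c1=0, c2=3)
macro 2: S0 reads c1=0 → after 2×micro: 5; S1 reads c2=3 → after 1×micro: 0; S2 reads c2=3 → after 1×micro: 3 ⇒ (c0=5, c1=0, c2=3)
macro 3: S0 reads c1=0 → after 2×micro: 5; S1 reads c2=3 → after 1×micro: 0; S2 reads c2=3 → after 1×micro: 3 ⇒ (c0=5, c1=0, c2=3)
macro 4: S0 reads c1=0 → after 2×micro: 5; S1 reads c2=3 → after 1×micro: 0; S2 reads c2=3 → after 1×micro: 3 ⇒ (c0=5, c1=0, c2=3)
macro 5: S0 reads c1=0 → after 2×micro: 5; S1 reads c2=3 → after 1×micro: 0; S2 reads c2=3 → after 1×micro: 3 ⇒ (c0=5, c1=0, c2=3)
macro 6: S0 reads c1=0 → after 2×micro: 5; S1 reads c2=3 → after 1×micro: 0; S2 reads c2=3 → after 1×micro: 3 ⇒ (c0=5, c1=0, c2=3)
macro 7: S0 reads c1=0 → after 2×micro: 5; S1 reads c2=3 → after 1×micro: 0; S2 reads c2=3 → after 1×micro: 3 ⇒ (c0=5, c1=0, c2=3)
macro 8: S0 reads c1=0 → after 2×micro: 5; S1 reads c2=3 → after 1×micro: 0; S2 reads c2=3 → after 1×micro: 3 ⇒ (c0=5, c1=0, c2=3)
macro 9: S0 reads c1=0 → after 2×micro: 5; S1 reads c2=3 → after 1×micro: 0; S2 reads c2=3 → after 1×micro: 3 ⇒ (c0=5, c1=0, c2=3)
macro 10: S0 reads c1=0 → after 2×micro: 5; S1 reads c2=3 → after 1×micro: 0; S2 reads c2=3 → after 1×micro: 3 ⇒ (c0=5, c1=0, c2=3)

c1 at macro-step 8 = 0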